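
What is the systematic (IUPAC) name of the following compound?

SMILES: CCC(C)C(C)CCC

3,4-dimethylheptane

The longest continuous carbon chain has 7 atoms, so the parent hydride is heptane.
Choose the numbering such that the substituent locant set {3,4} is lower than {4,5} at the first point of difference.
With this numbering: methyl groups at C-3 and C-4.
The name is 3,4-dimethylheptane.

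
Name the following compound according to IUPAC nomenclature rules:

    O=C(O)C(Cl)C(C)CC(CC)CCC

The longest carbon chain that includes the –COOH group has 8 carbons, so the parent hydride is octane.
A carboxylic acid (terminal –COOH) is the principal characteristic group, giving the suffix -oic acid.
Choose the numbering such that the carboxylic acid carbon is C-1 by definition.
With this numbering: a chloro group at C-2; an ethyl group at C-5; a methyl group at C-3.
The substituents are ordered alphabetically, ignoring any di-/tri- multipliers.
Assembling the pieces gives 2-chloro-5-ethyl-3-methyloctanoic acid.

2-chloro-5-ethyl-3-methyloctanoic acid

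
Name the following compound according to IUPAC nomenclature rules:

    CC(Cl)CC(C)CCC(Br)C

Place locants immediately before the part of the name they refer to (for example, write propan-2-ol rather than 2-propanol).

The parent chain contains 8 carbons (octane).
Choose the numbering such that the substituent locant set {2,4,7} is lower than {2,5,7} at the first point of difference.
This places a bromo group at C-7; a chloro group at C-2; a methyl group at C-4.
Substituent prefixes are cited in alphabetical order (multiplying prefixes like di-/tri- are ignored for ordering).
Putting it together: 7-bromo-2-chloro-4-methyloctane.

7-bromo-2-chloro-4-methyloctane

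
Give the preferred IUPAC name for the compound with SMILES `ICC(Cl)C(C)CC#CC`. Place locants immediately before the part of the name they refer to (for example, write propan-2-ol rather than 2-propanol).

6-chloro-7-iodo-5-methylhept-2-yne

Counting along the main chain through the multiple bond gives 7 carbons: the parent is heptane.
The chain contains a C≡C triple bond, so the unsaturation ending is -yne.
Number the chain so that numbering from this end puts the triple bond at C-2 rather than C-5.
With this numbering: the triple bond between C-2 and C-3; a chloro group at C-6; an iodo group at C-7; a methyl group at C-5.
The substituents are ordered alphabetically, ignoring any di-/tri- multipliers.
Putting it together: 6-chloro-7-iodo-5-methylhept-2-yne.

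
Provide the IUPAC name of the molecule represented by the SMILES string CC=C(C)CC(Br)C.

The longest chain bearing the multiple bond is 6 carbons long (hexane).
There is one C=C double bond, indicated by the ending -ene.
Number the chain so that numbering from this end puts the double bond at C-2 rather than C-4.
That gives the double bond between C-2 and C-3; a bromo group at C-5; a methyl group at C-3.
The substituents are ordered alphabetically, ignoring any di-/tri- multipliers.
The name is 5-bromo-3-methylhex-2-ene.

5-bromo-3-methylhex-2-ene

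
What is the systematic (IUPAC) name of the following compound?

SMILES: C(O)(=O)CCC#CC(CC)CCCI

Counting along the main chain through the –COOH group and the multiple bond gives 9 carbons: the parent is nonane.
A carboxylic acid (terminal –COOH) is the principal characteristic group, giving the suffix -oic acid.
A C≡C triple bond in the chain gives the infix -yne-.
Choose the numbering such that the carboxylic acid carbon is C-1 by definition.
This places the triple bond between C-4 and C-5; an ethyl group at C-6; an iodo group at C-9.
Prefixes are listed alphabetically: ethyl, iodo.
Assembling the pieces gives 6-ethyl-9-iodonon-4-ynoic acid.

6-ethyl-9-iodonon-4-ynoic acid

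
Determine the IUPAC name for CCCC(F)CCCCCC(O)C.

The longest chain bearing the –OH group is 11 carbons long (undecane).
The highest-priority functional group is an alcohol (–OH), so the name ends in -ol.
The numbering direction is chosen so that numbering from this end puts the hydroxyl group at C-2 rather than C-10.
With this numbering: the hydroxyl at C-2; a fluoro group at C-8.
The name is 8-fluoroundecan-2-ol.

8-fluoroundecan-2-ol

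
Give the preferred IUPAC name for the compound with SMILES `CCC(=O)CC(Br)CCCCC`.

5-bromodecan-3-one

The longest chain bearing the carbonyl is 10 carbons long (decane).
The highest-priority functional group is a ketone (C=O on an internal carbon), so the name ends in -one.
Choose the numbering such that numbering from this end puts the carbonyl group at C-3 rather than C-8.
That gives the carbonyl at C-3; a bromo group at C-5.
Assembling the pieces gives 5-bromodecan-3-one.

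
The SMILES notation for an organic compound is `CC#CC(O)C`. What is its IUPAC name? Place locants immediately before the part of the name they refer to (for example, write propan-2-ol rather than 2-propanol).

pent-3-yn-2-ol

Counting along the main chain through the –OH group and the multiple bond gives 5 carbons: the parent is pentane.
The principal characteristic group is an alcohol (–OH), named with the suffix -ol.
There is one C≡C triple bond, indicated by the ending -yne.
Choose the numbering such that numbering from this end puts the hydroxyl group at C-2 rather than C-4.
With this numbering: the hydroxyl at C-2; the triple bond between C-3 and C-4.
The name is pent-3-yn-2-ol.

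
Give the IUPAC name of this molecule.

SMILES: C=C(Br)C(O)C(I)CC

2-bromo-4-iodohex-1-en-3-ol

Counting along the main chain through the –OH group and the multiple bond gives 6 carbons: the parent is hexane.
The highest-priority functional group is an alcohol (–OH), so the name ends in -ol.
There is one C=C double bond, indicated by the ending -ene.
The numbering direction is chosen so that numbering from this end puts the hydroxyl group at C-3 rather than C-4.
With this numbering: the hydroxyl at C-3; the double bond between C-1 and C-2; a bromo group at C-2; an iodo group at C-4.
The substituents are ordered alphabetically, ignoring any di-/tri- multipliers.
Assembling the pieces gives 2-bromo-4-iodohex-1-en-3-ol.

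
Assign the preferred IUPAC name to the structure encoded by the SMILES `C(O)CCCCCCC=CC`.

The longest chain bearing the –OH group and the multiple bond is 10 carbons long (decane).
An alcohol (–OH) is the principal characteristic group, giving the suffix -ol.
There is one C=C double bond, indicated by the ending -ene.
Number the chain so that numbering from this end puts the hydroxyl group at C-1 rather than C-10.
With this numbering: the hydroxyl at C-1; the double bond between C-8 and C-9.
Assembling the pieces gives dec-8-en-1-ol.

dec-8-en-1-ol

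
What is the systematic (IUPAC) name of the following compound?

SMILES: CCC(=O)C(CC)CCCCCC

The longest chain bearing the carbonyl is 10 carbons long (decane).
The principal characteristic group is a ketone (C=O on an internal carbon), named with the suffix -one.
Choose the numbering such that numbering from this end puts the carbonyl group at C-3 rather than C-8.
This places the carbonyl at C-3; an ethyl group at C-4.
The name is 4-ethyldecan-3-one.

4-ethyldecan-3-one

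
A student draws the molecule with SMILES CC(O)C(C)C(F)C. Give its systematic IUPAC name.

The longest chain bearing the –OH group is 5 carbons long (pentane).
The highest-priority functional group is an alcohol (–OH), so the name ends in -ol.
Choose the numbering such that numbering from this end puts the hydroxyl group at C-2 rather than C-4.
With this numbering: the hydroxyl at C-2; a fluoro group at C-4; a methyl group at C-3.
Substituent prefixes are cited in alphabetical order (multiplying prefixes like di-/tri- are ignored for ordering).
Putting it together: 4-fluoro-3-methylpentan-2-ol.

4-fluoro-3-methylpentan-2-ol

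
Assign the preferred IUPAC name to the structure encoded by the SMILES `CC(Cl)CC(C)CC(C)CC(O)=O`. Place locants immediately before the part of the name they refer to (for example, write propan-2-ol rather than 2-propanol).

The longest carbon chain that includes the –COOH group has 8 carbons, so the parent hydride is octane.
The principal characteristic group is a carboxylic acid (terminal –COOH), named with the suffix -oic acid.
The numbering direction is chosen so that the carboxylic acid carbon is C-1 by definition.
With this numbering: a chloro group at C-7; methyl groups at C-3 and C-5.
The substituents are ordered alphabetically, ignoring any di-/tri- multipliers.
Putting it together: 7-chloro-3,5-dimethyloctanoic acid.

7-chloro-3,5-dimethyloctanoic acid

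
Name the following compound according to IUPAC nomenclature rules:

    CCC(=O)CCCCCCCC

The longest carbon chain that includes the carbonyl has 11 carbons, so the parent hydride is undecane.
The highest-priority functional group is a ketone (C=O on an internal carbon), so the name ends in -one.
The numbering direction is chosen so that numbering from this end puts the carbonyl group at C-3 rather than C-9.
That gives the carbonyl at C-3.
The name is undecan-3-one.

undecan-3-one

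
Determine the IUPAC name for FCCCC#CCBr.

Counting along the main chain through the multiple bond gives 6 carbons: the parent is hexane.
A C≡C triple bond in the chain gives the infix -yne-.
The numbering direction is chosen so that numbering from this end puts the triple bond at C-2 rather than C-4.
This places the triple bond between C-2 and C-3; a bromo group at C-1; a fluoro group at C-6.
The substituents are ordered alphabetically, ignoring any di-/tri- multipliers.
The name is 1-bromo-6-fluorohex-2-yne.

1-bromo-6-fluorohex-2-yne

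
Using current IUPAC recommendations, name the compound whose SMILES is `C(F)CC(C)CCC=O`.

6-fluoro-4-methylhexanal

The longest chain bearing the –CHO group is 6 carbons long (hexane).
An aldehyde (terminal –CHO) is the principal characteristic group, giving the suffix -al.
Choose the numbering such that the aldehyde carbon is C-1 by definition.
This places a fluoro group at C-6; a methyl group at C-4.
Substituent prefixes are cited in alphabetical order (multiplying prefixes like di-/tri- are ignored for ordering).
The name is 6-fluoro-4-methylhexanal.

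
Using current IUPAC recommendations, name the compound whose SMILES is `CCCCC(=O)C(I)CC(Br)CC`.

The longest chain bearing the carbonyl is 10 carbons long (decane).
A ketone (C=O on an internal carbon) is the principal characteristic group, giving the suffix -one.
The numbering direction is chosen so that numbering from this end puts the carbonyl group at C-5 rather than C-6.
That gives the carbonyl at C-5; a bromo group at C-8; an iodo group at C-6.
The substituents are ordered alphabetically, ignoring any di-/tri- multipliers.
Assembling the pieces gives 8-bromo-6-iododecan-5-one.

8-bromo-6-iododecan-5-one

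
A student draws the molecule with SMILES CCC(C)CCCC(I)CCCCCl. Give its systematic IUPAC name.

1-chloro-5-iodo-9-methylundecane

The longest continuous carbon chain has 11 atoms, so the parent hydride is undecane.
Number the chain so that the substituent locant set {1,5,9} is lower than {3,7,11} at the first point of difference.
That gives a chloro group at C-1; an iodo group at C-5; a methyl group at C-9.
The substituents are ordered alphabetically, ignoring any di-/tri- multipliers.
The name is 1-chloro-5-iodo-9-methylundecane.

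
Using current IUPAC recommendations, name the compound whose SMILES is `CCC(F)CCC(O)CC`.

6-fluorooctan-3-ol

Counting along the main chain through the –OH group gives 8 carbons: the parent is octane.
The principal characteristic group is an alcohol (–OH), named with the suffix -ol.
Number the chain so that numbering from this end puts the hydroxyl group at C-3 rather than C-6.
That gives the hydroxyl at C-3; a fluoro group at C-6.
Assembling the pieces gives 6-fluorooctan-3-ol.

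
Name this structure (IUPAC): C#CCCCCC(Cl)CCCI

7-chloro-10-iododec-1-yne

The longest carbon chain that includes the multiple bond has 10 carbons, so the parent hydride is decane.
The chain contains a C≡C triple bond, so the unsaturation ending is -yne.
The numbering direction is chosen so that numbering from this end puts the triple bond at C-1 rather than C-9.
That gives the triple bond between C-1 and C-2; a chloro group at C-7; an iodo group at C-10.
Substituent prefixes are cited in alphabetical order (multiplying prefixes like di-/tri- are ignored for ordering).
Putting it together: 7-chloro-10-iododec-1-yne.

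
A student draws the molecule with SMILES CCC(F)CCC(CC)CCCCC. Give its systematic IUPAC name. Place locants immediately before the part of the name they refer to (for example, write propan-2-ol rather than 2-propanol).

6-ethyl-3-fluoroundecane

The longest continuous carbon chain has 11 atoms, so the parent hydride is undecane.
Choose the numbering such that the substituent locant set {3,6} is lower than {6,9} at the first point of difference.
With this numbering: an ethyl group at C-6; a fluoro group at C-3.
Prefixes are listed alphabetically: ethyl, fluoro.
Assembling the pieces gives 6-ethyl-3-fluoroundecane.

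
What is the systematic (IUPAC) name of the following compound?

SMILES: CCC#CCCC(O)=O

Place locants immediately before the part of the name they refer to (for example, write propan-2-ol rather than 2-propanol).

hept-4-ynoic acid

Counting along the main chain through the –COOH group and the multiple bond gives 7 carbons: the parent is heptane.
A carboxylic acid (terminal –COOH) is the principal characteristic group, giving the suffix -oic acid.
The chain contains a C≡C triple bond, so the unsaturation ending is -yne.
Choose the numbering such that the carboxylic acid carbon is C-1 by definition.
This places the triple bond between C-4 and C-5.
Putting it together: hept-4-ynoic acid.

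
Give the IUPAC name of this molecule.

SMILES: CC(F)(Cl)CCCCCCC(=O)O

8-chloro-8-fluorononanoic acid

The longest carbon chain that includes the –COOH group has 9 carbons, so the parent hydride is nonane.
A carboxylic acid (terminal –COOH) is the principal characteristic group, giving the suffix -oic acid.
Choose the numbering such that the carboxylic acid carbon is C-1 by definition.
This places a chloro group at C-8; a fluoro group at C-8.
Prefixes are listed alphabetically: chloro, fluoro.
The name is 8-chloro-8-fluorononanoic acid.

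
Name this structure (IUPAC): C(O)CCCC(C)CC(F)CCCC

7-fluoro-5-methylundecan-1-ol

The longest chain bearing the –OH group is 11 carbons long (undecane).
The principal characteristic group is an alcohol (–OH), named with the suffix -ol.
Number the chain so that numbering from this end puts the hydroxyl group at C-1 rather than C-11.
With this numbering: the hydroxyl at C-1; a fluoro group at C-7; a methyl group at C-5.
Substituent prefixes are cited in alphabetical order (multiplying prefixes like di-/tri- are ignored for ordering).
The name is 7-fluoro-5-methylundecan-1-ol.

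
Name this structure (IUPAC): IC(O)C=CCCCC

1-iodohept-2-en-1-ol

The longest carbon chain that includes the –OH group and the multiple bond has 7 carbons, so the parent hydride is heptane.
The principal characteristic group is an alcohol (–OH), named with the suffix -ol.
The chain contains a C=C double bond, so the unsaturation ending is -ene.
Choose the numbering such that numbering from this end puts the hydroxyl group at C-1 rather than C-7.
This places the hydroxyl at C-1; the double bond between C-2 and C-3; an iodo group at C-1.
The name is 1-iodohept-2-en-1-ol.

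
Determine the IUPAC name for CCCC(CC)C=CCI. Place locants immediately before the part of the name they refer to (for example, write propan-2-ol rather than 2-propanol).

4-ethyl-1-iodohept-2-ene

The longest carbon chain that includes the multiple bond has 7 carbons, so the parent hydride is heptane.
A C=C double bond in the chain gives the infix -ene-.
Choose the numbering such that numbering from this end puts the double bond at C-2 rather than C-5.
With this numbering: the double bond between C-2 and C-3; an ethyl group at C-4; an iodo group at C-1.
Substituent prefixes are cited in alphabetical order (multiplying prefixes like di-/tri- are ignored for ordering).
Assembling the pieces gives 4-ethyl-1-iodohept-2-ene.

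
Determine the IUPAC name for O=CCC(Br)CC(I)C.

3-bromo-5-iodohexanal

The longest chain bearing the –CHO group is 6 carbons long (hexane).
The highest-priority functional group is an aldehyde (terminal –CHO), so the name ends in -al.
Number the chain so that the aldehyde carbon is C-1 by definition.
This places a bromo group at C-3; an iodo group at C-5.
The substituents are ordered alphabetically, ignoring any di-/tri- multipliers.
The name is 3-bromo-5-iodohexanal.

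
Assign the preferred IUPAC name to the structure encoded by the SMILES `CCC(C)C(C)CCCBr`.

1-bromo-4,5-dimethylheptane

The longest continuous carbon chain has 7 atoms, so the parent hydride is heptane.
Choose the numbering such that the substituent locant set {1,4,5} is lower than {3,4,7} at the first point of difference.
This places a bromo group at C-1; methyl groups at C-4 and C-5.
Substituent prefixes are cited in alphabetical order (multiplying prefixes like di-/tri- are ignored for ordering).
Putting it together: 1-bromo-4,5-dimethylheptane.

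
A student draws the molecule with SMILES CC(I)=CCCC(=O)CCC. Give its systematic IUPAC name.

8-iodonon-7-en-4-one

The longest chain bearing the carbonyl and the multiple bond is 9 carbons long (nonane).
The highest-priority functional group is a ketone (C=O on an internal carbon), so the name ends in -one.
The chain contains a C=C double bond, so the unsaturation ending is -ene.
The numbering direction is chosen so that numbering from this end puts the carbonyl group at C-4 rather than C-6.
With this numbering: the carbonyl at C-4; the double bond between C-7 and C-8; an iodo group at C-8.
Putting it together: 8-iodonon-7-en-4-one.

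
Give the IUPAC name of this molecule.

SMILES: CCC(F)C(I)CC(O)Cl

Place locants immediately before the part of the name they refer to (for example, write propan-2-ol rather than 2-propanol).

1-chloro-4-fluoro-3-iodohexan-1-ol

The longest chain bearing the –OH group is 6 carbons long (hexane).
The highest-priority functional group is an alcohol (–OH), so the name ends in -ol.
Number the chain so that numbering from this end puts the hydroxyl group at C-1 rather than C-6.
This places the hydroxyl at C-1; a chloro group at C-1; a fluoro group at C-4; an iodo group at C-3.
Substituent prefixes are cited in alphabetical order (multiplying prefixes like di-/tri- are ignored for ordering).
The name is 1-chloro-4-fluoro-3-iodohexan-1-ol.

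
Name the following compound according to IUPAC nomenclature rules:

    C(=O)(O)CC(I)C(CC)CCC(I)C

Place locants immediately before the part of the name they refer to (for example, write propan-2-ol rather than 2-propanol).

The longest chain bearing the –COOH group is 8 carbons long (octane).
The highest-priority functional group is a carboxylic acid (terminal –COOH), so the name ends in -oic acid.
The numbering direction is chosen so that the carboxylic acid carbon is C-1 by definition.
That gives an ethyl group at C-4; iodo groups at C-3 and C-7.
Substituent prefixes are cited in alphabetical order (multiplying prefixes like di-/tri- are ignored for ordering).
Putting it together: 4-ethyl-3,7-diiodooctanoic acid.

4-ethyl-3,7-diiodooctanoic acid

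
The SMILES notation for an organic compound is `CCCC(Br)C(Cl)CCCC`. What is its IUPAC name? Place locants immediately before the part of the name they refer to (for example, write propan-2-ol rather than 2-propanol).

4-bromo-5-chlorononane

The parent chain contains 9 carbons (nonane).
The numbering direction is chosen so that the substituent locant set {4,5} is lower than {5,6} at the first point of difference.
With this numbering: a bromo group at C-4; a chloro group at C-5.
The substituents are ordered alphabetically, ignoring any di-/tri- multipliers.
Assembling the pieces gives 4-bromo-5-chlorononane.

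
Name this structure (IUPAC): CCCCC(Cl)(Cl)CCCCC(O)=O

Counting along the main chain through the –COOH group gives 10 carbons: the parent is decane.
The highest-priority functional group is a carboxylic acid (terminal –COOH), so the name ends in -oic acid.
Choose the numbering such that the carboxylic acid carbon is C-1 by definition.
With this numbering: two chloro groups at C-6.
The name is 6,6-dichlorodecanoic acid.

6,6-dichlorodecanoic acid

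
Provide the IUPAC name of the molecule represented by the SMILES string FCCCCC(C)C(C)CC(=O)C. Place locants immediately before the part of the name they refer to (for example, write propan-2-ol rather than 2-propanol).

9-fluoro-4,5-dimethylnonan-2-one

The longest chain bearing the carbonyl is 9 carbons long (nonane).
A ketone (C=O on an internal carbon) is the principal characteristic group, giving the suffix -one.
Number the chain so that numbering from this end puts the carbonyl group at C-2 rather than C-8.
With this numbering: the carbonyl at C-2; a fluoro group at C-9; methyl groups at C-4 and C-5.
The substituents are ordered alphabetically, ignoring any di-/tri- multipliers.
The name is 9-fluoro-4,5-dimethylnonan-2-one.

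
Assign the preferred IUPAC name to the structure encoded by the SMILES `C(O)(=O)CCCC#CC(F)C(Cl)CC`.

The longest chain bearing the –COOH group and the multiple bond is 10 carbons long (decane).
The highest-priority functional group is a carboxylic acid (terminal –COOH), so the name ends in -oic acid.
There is one C≡C triple bond, indicated by the ending -yne.
Number the chain so that the carboxylic acid carbon is C-1 by definition.
That gives the triple bond between C-5 and C-6; a chloro group at C-8; a fluoro group at C-7.
Substituent prefixes are cited in alphabetical order (multiplying prefixes like di-/tri- are ignored for ordering).
Assembling the pieces gives 8-chloro-7-fluorodec-5-ynoic acid.

8-chloro-7-fluorodec-5-ynoic acid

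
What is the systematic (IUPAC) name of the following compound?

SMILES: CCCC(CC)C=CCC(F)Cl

The longest chain bearing the multiple bond is 8 carbons long (octane).
The chain contains a C=C double bond, so the unsaturation ending is -ene.
Choose the numbering such that numbering from this end puts the double bond at C-3 rather than C-5.
This places the double bond between C-3 and C-4; a chloro group at C-1; an ethyl group at C-5; a fluoro group at C-1.
Substituent prefixes are cited in alphabetical order (multiplying prefixes like di-/tri- are ignored for ordering).
The name is 1-chloro-5-ethyl-1-fluorooct-3-ene.

1-chloro-5-ethyl-1-fluorooct-3-ene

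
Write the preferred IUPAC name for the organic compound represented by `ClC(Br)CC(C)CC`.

1-bromo-1-chloro-3-methylpentane

The longest continuous carbon chain has 5 atoms, so the parent hydride is pentane.
Choose the numbering such that the substituent locant set {1,1,3} is lower than {3,5,5} at the first point of difference.
That gives a bromo group at C-1; a chloro group at C-1; a methyl group at C-3.
The substituents are ordered alphabetically, ignoring any di-/tri- multipliers.
Assembling the pieces gives 1-bromo-1-chloro-3-methylpentane.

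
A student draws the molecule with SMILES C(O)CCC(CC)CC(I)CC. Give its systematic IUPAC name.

The longest chain bearing the –OH group is 8 carbons long (octane).
The highest-priority functional group is an alcohol (–OH), so the name ends in -ol.
Number the chain so that numbering from this end puts the hydroxyl group at C-1 rather than C-8.
This places the hydroxyl at C-1; an ethyl group at C-4; an iodo group at C-6.
Substituent prefixes are cited in alphabetical order (multiplying prefixes like di-/tri- are ignored for ordering).
Assembling the pieces gives 4-ethyl-6-iodooctan-1-ol.

4-ethyl-6-iodooctan-1-ol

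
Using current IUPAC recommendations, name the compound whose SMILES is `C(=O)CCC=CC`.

The longest chain bearing the –CHO group and the multiple bond is 6 carbons long (hexane).
An aldehyde (terminal –CHO) is the principal characteristic group, giving the suffix -al.
The chain contains a C=C double bond, so the unsaturation ending is -ene.
The numbering direction is chosen so that the aldehyde carbon is C-1 by definition.
This places the double bond between C-4 and C-5.
Assembling the pieces gives hex-4-enal.

hex-4-enal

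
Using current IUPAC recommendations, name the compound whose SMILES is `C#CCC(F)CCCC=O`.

The longest carbon chain that includes the –CHO group and the multiple bond has 8 carbons, so the parent hydride is octane.
An aldehyde (terminal –CHO) is the principal characteristic group, giving the suffix -al.
The chain contains a C≡C triple bond, so the unsaturation ending is -yne.
Choose the numbering such that the aldehyde carbon is C-1 by definition.
This places the triple bond between C-7 and C-8; a fluoro group at C-5.
Putting it together: 5-fluorooct-7-ynal.

5-fluorooct-7-ynal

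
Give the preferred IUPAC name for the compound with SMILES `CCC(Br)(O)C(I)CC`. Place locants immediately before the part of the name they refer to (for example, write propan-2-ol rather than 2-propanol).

3-bromo-4-iodohexan-3-ol

Counting along the main chain through the –OH group gives 6 carbons: the parent is hexane.
The principal characteristic group is an alcohol (–OH), named with the suffix -ol.
The numbering direction is chosen so that numbering from this end puts the hydroxyl group at C-3 rather than C-4.
This places the hydroxyl at C-3; a bromo group at C-3; an iodo group at C-4.
Substituent prefixes are cited in alphabetical order (multiplying prefixes like di-/tri- are ignored for ordering).
The name is 3-bromo-4-iodohexan-3-ol.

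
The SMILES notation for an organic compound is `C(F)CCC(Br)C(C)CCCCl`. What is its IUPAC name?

The longest continuous carbon chain has 8 atoms, so the parent hydride is octane.
Choose the numbering such that the locant sets are identical either way, so the alphabetically earlier bromo substituent takes the lower locant (4 rather than 5).
This places a bromo group at C-4; a chloro group at C-8; a fluoro group at C-1; a methyl group at C-5.
Prefixes are listed alphabetically: bromo, chloro, fluoro, methyl.
Putting it together: 4-bromo-8-chloro-1-fluoro-5-methyloctane.

4-bromo-8-chloro-1-fluoro-5-methyloctane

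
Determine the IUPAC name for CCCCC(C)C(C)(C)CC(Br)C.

2-bromo-4,4,5-trimethylnonane

The parent chain contains 9 carbons (nonane).
The numbering direction is chosen so that the substituent locant set {2,4,4,5} is lower than {5,6,6,8} at the first point of difference.
That gives a bromo group at C-2; methyl groups at C-4 (×2) and C-5.
The substituents are ordered alphabetically, ignoring any di-/tri- multipliers.
Putting it together: 2-bromo-4,4,5-trimethylnonane.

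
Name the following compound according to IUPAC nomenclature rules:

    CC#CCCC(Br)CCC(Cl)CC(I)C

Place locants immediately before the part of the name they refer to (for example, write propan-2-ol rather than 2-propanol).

6-bromo-9-chloro-11-iodododec-2-yne

The longest chain bearing the multiple bond is 12 carbons long (dodecane).
There is one C≡C triple bond, indicated by the ending -yne.
Choose the numbering such that numbering from this end puts the triple bond at C-2 rather than C-10.
With this numbering: the triple bond between C-2 and C-3; a bromo group at C-6; a chloro group at C-9; an iodo group at C-11.
The substituents are ordered alphabetically, ignoring any di-/tri- multipliers.
Assembling the pieces gives 6-bromo-9-chloro-11-iodododec-2-yne.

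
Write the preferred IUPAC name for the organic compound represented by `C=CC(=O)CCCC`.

hept-1-en-3-one

The longest chain bearing the carbonyl and the multiple bond is 7 carbons long (heptane).
The highest-priority functional group is a ketone (C=O on an internal carbon), so the name ends in -one.
The chain contains a C=C double bond, so the unsaturation ending is -ene.
The numbering direction is chosen so that numbering from this end puts the carbonyl group at C-3 rather than C-5.
That gives the carbonyl at C-3; the double bond between C-1 and C-2.
The name is hept-1-en-3-one.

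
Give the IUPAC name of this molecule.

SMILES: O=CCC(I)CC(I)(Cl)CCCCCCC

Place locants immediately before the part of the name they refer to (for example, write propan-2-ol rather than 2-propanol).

5-chloro-3,5-diiodododecanal

The longest carbon chain that includes the –CHO group has 12 carbons, so the parent hydride is dodecane.
An aldehyde (terminal –CHO) is the principal characteristic group, giving the suffix -al.
Choose the numbering such that the aldehyde carbon is C-1 by definition.
With this numbering: a chloro group at C-5; iodo groups at C-3 and C-5.
Prefixes are listed alphabetically: chloro, iodo.
Putting it together: 5-chloro-3,5-diiodododecanal.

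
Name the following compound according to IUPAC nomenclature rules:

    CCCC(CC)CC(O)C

Counting along the main chain through the –OH group gives 7 carbons: the parent is heptane.
The highest-priority functional group is an alcohol (–OH), so the name ends in -ol.
Number the chain so that numbering from this end puts the hydroxyl group at C-2 rather than C-6.
With this numbering: the hydroxyl at C-2; an ethyl group at C-4.
Assembling the pieces gives 4-ethylheptan-2-ol.

4-ethylheptan-2-ol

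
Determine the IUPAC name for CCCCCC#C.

hept-1-yne

Counting along the main chain through the multiple bond gives 7 carbons: the parent is heptane.
A C≡C triple bond in the chain gives the infix -yne-.
The numbering direction is chosen so that numbering from this end puts the triple bond at C-1 rather than C-6.
This places the triple bond between C-1 and C-2.
Putting it together: hept-1-yne.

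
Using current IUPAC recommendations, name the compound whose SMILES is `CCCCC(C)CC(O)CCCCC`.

8-methyldodecan-6-ol

The longest chain bearing the –OH group is 12 carbons long (dodecane).
The highest-priority functional group is an alcohol (–OH), so the name ends in -ol.
Number the chain so that numbering from this end puts the hydroxyl group at C-6 rather than C-7.
This places the hydroxyl at C-6; a methyl group at C-8.
Putting it together: 8-methyldodecan-6-ol.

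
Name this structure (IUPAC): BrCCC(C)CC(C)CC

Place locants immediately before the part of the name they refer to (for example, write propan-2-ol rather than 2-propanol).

1-bromo-3,5-dimethylheptane

The parent chain contains 7 carbons (heptane).
Number the chain so that the substituent locant set {1,3,5} is lower than {3,5,7} at the first point of difference.
This places a bromo group at C-1; methyl groups at C-3 and C-5.
The substituents are ordered alphabetically, ignoring any di-/tri- multipliers.
The name is 1-bromo-3,5-dimethylheptane.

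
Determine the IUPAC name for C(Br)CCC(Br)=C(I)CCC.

The longest carbon chain that includes the multiple bond has 8 carbons, so the parent hydride is octane.
There is one C=C double bond, indicated by the ending -ene.
Number the chain so that the substituent locant set {1,4,5} is lower than {4,5,8} at the first point of difference.
With this numbering: the double bond between C-4 and C-5; bromo groups at C-1 and C-4; an iodo group at C-5.
Prefixes are listed alphabetically: bromo, iodo.
Assembling the pieces gives 1,4-dibromo-5-iodooct-4-ene.

1,4-dibromo-5-iodooct-4-ene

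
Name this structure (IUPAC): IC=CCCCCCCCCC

1-iodoundec-1-ene

Counting along the main chain through the multiple bond gives 11 carbons: the parent is undecane.
There is one C=C double bond, indicated by the ending -ene.
Choose the numbering such that numbering from this end puts the double bond at C-1 rather than C-10.
This places the double bond between C-1 and C-2; an iodo group at C-1.
The name is 1-iodoundec-1-ene.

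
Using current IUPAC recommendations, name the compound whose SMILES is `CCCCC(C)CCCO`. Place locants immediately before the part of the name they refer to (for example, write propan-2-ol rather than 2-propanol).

The longest chain bearing the –OH group is 8 carbons long (octane).
The highest-priority functional group is an alcohol (–OH), so the name ends in -ol.
Number the chain so that numbering from this end puts the hydroxyl group at C-1 rather than C-8.
This places the hydroxyl at C-1; a methyl group at C-4.
The name is 4-methyloctan-1-ol.

4-methyloctan-1-ol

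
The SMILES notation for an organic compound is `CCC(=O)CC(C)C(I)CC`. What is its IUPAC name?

Counting along the main chain through the carbonyl gives 8 carbons: the parent is octane.
A ketone (C=O on an internal carbon) is the principal characteristic group, giving the suffix -one.
Choose the numbering such that numbering from this end puts the carbonyl group at C-3 rather than C-6.
This places the carbonyl at C-3; an iodo group at C-6; a methyl group at C-5.
Prefixes are listed alphabetically: iodo, methyl.
Assembling the pieces gives 6-iodo-5-methyloctan-3-one.

6-iodo-5-methyloctan-3-one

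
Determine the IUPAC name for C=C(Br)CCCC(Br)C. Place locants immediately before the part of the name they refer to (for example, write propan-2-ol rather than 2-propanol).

Counting along the main chain through the multiple bond gives 7 carbons: the parent is heptane.
The chain contains a C=C double bond, so the unsaturation ending is -ene.
Number the chain so that numbering from this end puts the double bond at C-1 rather than C-6.
That gives the double bond between C-1 and C-2; bromo groups at C-2 and C-6.
The name is 2,6-dibromohept-1-ene.

2,6-dibromohept-1-ene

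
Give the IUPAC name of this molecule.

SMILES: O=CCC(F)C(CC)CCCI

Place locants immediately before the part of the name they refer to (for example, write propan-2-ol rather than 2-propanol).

4-ethyl-3-fluoro-7-iodoheptanal

The longest carbon chain that includes the –CHO group has 7 carbons, so the parent hydride is heptane.
The highest-priority functional group is an aldehyde (terminal –CHO), so the name ends in -al.
Choose the numbering such that the aldehyde carbon is C-1 by definition.
That gives an ethyl group at C-4; a fluoro group at C-3; an iodo group at C-7.
Prefixes are listed alphabetically: ethyl, fluoro, iodo.
Assembling the pieces gives 4-ethyl-3-fluoro-7-iodoheptanal.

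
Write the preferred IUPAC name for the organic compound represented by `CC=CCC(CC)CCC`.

5-ethyloct-2-ene

The longest carbon chain that includes the multiple bond has 8 carbons, so the parent hydride is octane.
The chain contains a C=C double bond, so the unsaturation ending is -ene.
Choose the numbering such that numbering from this end puts the double bond at C-2 rather than C-6.
That gives the double bond between C-2 and C-3; an ethyl group at C-5.
The name is 5-ethyloct-2-ene.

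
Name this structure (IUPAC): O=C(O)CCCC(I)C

Counting along the main chain through the –COOH group gives 6 carbons: the parent is hexane.
A carboxylic acid (terminal –COOH) is the principal characteristic group, giving the suffix -oic acid.
The numbering direction is chosen so that the carboxylic acid carbon is C-1 by definition.
This places an iodo group at C-5.
The name is 5-iodohexanoic acid.

5-iodohexanoic acid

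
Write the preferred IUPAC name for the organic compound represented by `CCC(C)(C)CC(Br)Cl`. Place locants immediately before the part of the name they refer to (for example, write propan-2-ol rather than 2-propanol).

The longest carbon chain is 5 atoms: the parent is pentane.
Choose the numbering such that the substituent locant set {1,1,3,3} is lower than {3,3,5,5} at the first point of difference.
With this numbering: a bromo group at C-1; a chloro group at C-1; two methyl groups at C-3.
Substituent prefixes are cited in alphabetical order (multiplying prefixes like di-/tri- are ignored for ordering).
The name is 1-bromo-1-chloro-3,3-dimethylpentane.

1-bromo-1-chloro-3,3-dimethylpentane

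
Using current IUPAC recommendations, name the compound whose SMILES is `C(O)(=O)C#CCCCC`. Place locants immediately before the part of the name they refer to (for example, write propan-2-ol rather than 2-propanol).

hept-2-ynoic acid

The longest carbon chain that includes the –COOH group and the multiple bond has 7 carbons, so the parent hydride is heptane.
The principal characteristic group is a carboxylic acid (terminal –COOH), named with the suffix -oic acid.
A C≡C triple bond in the chain gives the infix -yne-.
Number the chain so that the carboxylic acid carbon is C-1 by definition.
This places the triple bond between C-2 and C-3.
Putting it together: hept-2-ynoic acid.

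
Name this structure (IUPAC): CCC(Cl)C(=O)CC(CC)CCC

3-chloro-6-ethylnonan-4-one

The longest chain bearing the carbonyl is 9 carbons long (nonane).
The principal characteristic group is a ketone (C=O on an internal carbon), named with the suffix -one.
The numbering direction is chosen so that numbering from this end puts the carbonyl group at C-4 rather than C-6.
That gives the carbonyl at C-4; a chloro group at C-3; an ethyl group at C-6.
Prefixes are listed alphabetically: chloro, ethyl.
The name is 3-chloro-6-ethylnonan-4-one.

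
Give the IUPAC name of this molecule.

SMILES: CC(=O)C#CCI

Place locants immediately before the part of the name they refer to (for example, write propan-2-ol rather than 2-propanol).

The longest carbon chain that includes the carbonyl and the multiple bond has 5 carbons, so the parent hydride is pentane.
The principal characteristic group is a ketone (C=O on an internal carbon), named with the suffix -one.
A C≡C triple bond in the chain gives the infix -yne-.
Choose the numbering such that numbering from this end puts the carbonyl group at C-2 rather than C-4.
This places the carbonyl at C-2; the triple bond between C-3 and C-4; an iodo group at C-5.
Putting it together: 5-iodopent-3-yn-2-one.

5-iodopent-3-yn-2-one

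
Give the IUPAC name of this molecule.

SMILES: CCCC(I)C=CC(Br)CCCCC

Counting along the main chain through the multiple bond gives 12 carbons: the parent is dodecane.
The chain contains a C=C double bond, so the unsaturation ending is -ene.
Number the chain so that numbering from this end puts the double bond at C-5 rather than C-7.
That gives the double bond between C-5 and C-6; a bromo group at C-7; an iodo group at C-4.
Substituent prefixes are cited in alphabetical order (multiplying prefixes like di-/tri- are ignored for ordering).
Assembling the pieces gives 7-bromo-4-iodododec-5-ene.

7-bromo-4-iodododec-5-ene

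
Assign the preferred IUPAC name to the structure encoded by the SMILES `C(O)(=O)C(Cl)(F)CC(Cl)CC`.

2,4-dichloro-2-fluorohexanoic acid

The longest carbon chain that includes the –COOH group has 6 carbons, so the parent hydride is hexane.
The principal characteristic group is a carboxylic acid (terminal –COOH), named with the suffix -oic acid.
Choose the numbering such that the carboxylic acid carbon is C-1 by definition.
That gives chloro groups at C-2 and C-4; a fluoro group at C-2.
Substituent prefixes are cited in alphabetical order (multiplying prefixes like di-/tri- are ignored for ordering).
The name is 2,4-dichloro-2-fluorohexanoic acid.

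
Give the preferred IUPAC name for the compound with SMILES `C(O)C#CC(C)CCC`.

4-methylhept-2-yn-1-ol

Counting along the main chain through the –OH group and the multiple bond gives 7 carbons: the parent is heptane.
An alcohol (–OH) is the principal characteristic group, giving the suffix -ol.
There is one C≡C triple bond, indicated by the ending -yne.
Number the chain so that numbering from this end puts the hydroxyl group at C-1 rather than C-7.
This places the hydroxyl at C-1; the triple bond between C-2 and C-3; a methyl group at C-4.
The name is 4-methylhept-2-yn-1-ol.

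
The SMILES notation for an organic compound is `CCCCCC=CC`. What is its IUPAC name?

The longest carbon chain that includes the multiple bond has 8 carbons, so the parent hydride is octane.
The chain contains a C=C double bond, so the unsaturation ending is -ene.
Choose the numbering such that numbering from this end puts the double bond at C-2 rather than C-6.
That gives the double bond between C-2 and C-3.
Assembling the pieces gives oct-2-ene.

oct-2-ene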